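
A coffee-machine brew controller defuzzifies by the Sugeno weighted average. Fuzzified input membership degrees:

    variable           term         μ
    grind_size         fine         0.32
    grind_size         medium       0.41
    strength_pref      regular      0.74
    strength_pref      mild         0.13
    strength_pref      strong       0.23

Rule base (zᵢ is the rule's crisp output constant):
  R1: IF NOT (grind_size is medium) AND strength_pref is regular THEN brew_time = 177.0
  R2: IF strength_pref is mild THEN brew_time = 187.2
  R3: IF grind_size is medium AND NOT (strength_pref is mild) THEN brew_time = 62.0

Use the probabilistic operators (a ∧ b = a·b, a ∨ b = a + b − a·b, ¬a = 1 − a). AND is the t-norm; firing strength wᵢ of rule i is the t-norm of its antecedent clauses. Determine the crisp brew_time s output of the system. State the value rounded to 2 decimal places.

134.01

R1 (z=177.0): ¬medium=1−0.41=0.59, regular=0.74; AND[a·b] → w = 0.4366
R2 (z=187.2): mild=0.13 → w = 0.1300
R3 (z=62.0): medium=0.41, ¬mild=1−0.13=0.87; AND[a·b] → w = 0.3567
Weighted average = (0.4366·177.0 + 0.1300·187.2 + 0.3567·62.0) / (0.4366 + 0.1300 + 0.3567)
  = 123.7296 / 0.9233 = 134.01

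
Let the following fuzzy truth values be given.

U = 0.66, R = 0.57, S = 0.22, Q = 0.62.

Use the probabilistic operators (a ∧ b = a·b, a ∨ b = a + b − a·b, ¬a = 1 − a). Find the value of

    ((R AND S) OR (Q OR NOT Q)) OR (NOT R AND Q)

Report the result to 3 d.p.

R AND S = a·b on (0.5700, 0.2200) = 0.1254
NOT Q = 1 − 0.6200 = 0.3800
Q OR NOT Q = a + b − a·b on (0.6200, 0.3800) = 0.7644
(R AND S) OR (Q OR NOT Q) = a + b − a·b on (0.1254, 0.7644) = 0.7939
NOT R = 1 − 0.5700 = 0.4300
NOT R AND Q = a·b on (0.4300, 0.6200) = 0.2666
((R AND S) OR (Q OR NOT Q)) OR (NOT R AND Q) = a + b − a·b on (0.7939, 0.2666) = 0.8489

0.849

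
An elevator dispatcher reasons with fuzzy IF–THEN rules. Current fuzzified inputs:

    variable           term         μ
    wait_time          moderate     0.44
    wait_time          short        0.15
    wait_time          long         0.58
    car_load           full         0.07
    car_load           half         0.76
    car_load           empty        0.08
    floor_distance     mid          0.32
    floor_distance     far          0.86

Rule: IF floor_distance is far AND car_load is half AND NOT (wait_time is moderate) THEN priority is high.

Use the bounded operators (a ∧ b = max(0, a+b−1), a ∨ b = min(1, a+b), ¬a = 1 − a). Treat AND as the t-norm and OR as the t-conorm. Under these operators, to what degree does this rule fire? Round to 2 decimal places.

firing strength: far=0.86, half=0.76, ¬moderate=1−0.44=0.56; AND[max(0, a+b−1)] → w = 0.18

0.18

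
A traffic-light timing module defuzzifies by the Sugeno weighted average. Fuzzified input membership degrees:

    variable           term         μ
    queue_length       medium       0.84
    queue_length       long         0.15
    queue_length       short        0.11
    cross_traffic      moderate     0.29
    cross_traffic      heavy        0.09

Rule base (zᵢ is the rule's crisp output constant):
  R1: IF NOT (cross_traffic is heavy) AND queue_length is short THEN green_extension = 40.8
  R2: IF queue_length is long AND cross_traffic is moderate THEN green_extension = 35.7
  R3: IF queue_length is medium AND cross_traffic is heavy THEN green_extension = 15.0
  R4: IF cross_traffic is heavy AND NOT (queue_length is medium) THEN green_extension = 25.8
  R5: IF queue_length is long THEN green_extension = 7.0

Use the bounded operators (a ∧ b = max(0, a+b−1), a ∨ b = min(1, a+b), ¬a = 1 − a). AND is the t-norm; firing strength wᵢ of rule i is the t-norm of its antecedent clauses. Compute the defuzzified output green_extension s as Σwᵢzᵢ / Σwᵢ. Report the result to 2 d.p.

R1 (z=40.8): ¬heavy=1−0.09=0.91, short=0.11; AND[max(0, a+b−1)] → w = 0.02
R2 (z=35.7): long=0.15, moderate=0.29; AND[max(0, a+b−1)] → w = 0.00
R3 (z=15.0): medium=0.84, heavy=0.09; AND[max(0, a+b−1)] → w = 0.00
R4 (z=25.8): heavy=0.09, ¬medium=1−0.84=0.16; AND[max(0, a+b−1)] → w = 0.00
R5 (z=7.0): long=0.15 → w = 0.15
Weighted average = (0.02·40.8 + 0.00·35.7 + 0.00·15.0 + 0.00·25.8 + 0.15·7.0) / (0.02 + 0.00 + 0.00 + 0.00 + 0.15)
  = 1.8660 / 0.1700 = 10.98

10.98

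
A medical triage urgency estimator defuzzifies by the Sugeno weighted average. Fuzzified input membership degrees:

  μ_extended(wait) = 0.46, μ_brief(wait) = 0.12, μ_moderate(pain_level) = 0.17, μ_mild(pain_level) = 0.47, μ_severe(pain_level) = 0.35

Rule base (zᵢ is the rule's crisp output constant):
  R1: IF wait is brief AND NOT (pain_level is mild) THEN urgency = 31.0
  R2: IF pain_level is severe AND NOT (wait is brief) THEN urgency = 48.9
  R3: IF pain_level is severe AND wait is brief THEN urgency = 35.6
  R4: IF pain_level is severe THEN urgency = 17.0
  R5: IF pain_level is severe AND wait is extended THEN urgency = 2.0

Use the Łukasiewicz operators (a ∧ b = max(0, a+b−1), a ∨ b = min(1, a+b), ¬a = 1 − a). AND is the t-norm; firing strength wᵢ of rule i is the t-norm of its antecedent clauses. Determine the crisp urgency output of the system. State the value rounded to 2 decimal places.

29.65

R1 (z=31.0): brief=0.12, ¬mild=1−0.47=0.53; AND[max(0, a+b−1)] → w = 0.00
R2 (z=48.9): severe=0.35, ¬brief=1−0.12=0.88; AND[max(0, a+b−1)] → w = 0.23
R3 (z=35.6): severe=0.35, brief=0.12; AND[max(0, a+b−1)] → w = 0.00
R4 (z=17.0): severe=0.35 → w = 0.35
R5 (z=2.0): severe=0.35, extended=0.46; AND[max(0, a+b−1)] → w = 0.00
Weighted average = (0.00·31.0 + 0.23·48.9 + 0.00·35.6 + 0.35·17.0 + 0.00·2.0) / (0.00 + 0.23 + 0.00 + 0.35 + 0.00)
  = 17.1970 / 0.5800 = 29.65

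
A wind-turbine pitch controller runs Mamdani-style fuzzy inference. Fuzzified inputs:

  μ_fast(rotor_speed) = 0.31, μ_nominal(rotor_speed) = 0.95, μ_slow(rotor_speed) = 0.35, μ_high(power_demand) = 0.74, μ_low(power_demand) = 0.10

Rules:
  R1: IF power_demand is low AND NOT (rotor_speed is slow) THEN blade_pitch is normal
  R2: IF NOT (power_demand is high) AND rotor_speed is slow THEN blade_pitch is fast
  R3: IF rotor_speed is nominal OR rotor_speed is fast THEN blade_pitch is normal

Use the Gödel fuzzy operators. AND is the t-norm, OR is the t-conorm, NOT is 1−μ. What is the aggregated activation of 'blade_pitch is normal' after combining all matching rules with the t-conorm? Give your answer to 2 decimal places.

0.95

R1: low=0.10, ¬slow=1−0.35=0.65; AND[min(a, b)] → w = 0.10
R2: ¬high=1−0.74=0.26, slow=0.35; AND[min(a, b)] → w = 0.26
R3: nominal=0.95, fast=0.31; OR[max(a, b)] → w = 0.95
Rules with consequent 'normal': {R1, R3} → strengths 0.10, 0.95
Aggregate via t-conorm [max(a, b)]: 0.95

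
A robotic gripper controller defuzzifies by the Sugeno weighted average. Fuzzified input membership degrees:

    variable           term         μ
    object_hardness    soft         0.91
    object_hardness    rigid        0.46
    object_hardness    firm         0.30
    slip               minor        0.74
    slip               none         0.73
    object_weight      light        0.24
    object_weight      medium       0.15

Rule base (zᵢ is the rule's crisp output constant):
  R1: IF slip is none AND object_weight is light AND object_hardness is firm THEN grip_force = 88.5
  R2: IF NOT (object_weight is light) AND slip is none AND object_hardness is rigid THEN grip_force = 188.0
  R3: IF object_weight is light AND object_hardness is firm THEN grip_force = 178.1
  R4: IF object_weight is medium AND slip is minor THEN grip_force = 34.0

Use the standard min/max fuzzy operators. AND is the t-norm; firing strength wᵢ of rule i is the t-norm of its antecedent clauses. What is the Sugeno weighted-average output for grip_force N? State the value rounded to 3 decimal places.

R1 (z=88.5): none=0.73, light=0.24, firm=0.30; AND[min(a, b)] → w = 0.24
R2 (z=188.0): ¬light=1−0.24=0.76, none=0.73, rigid=0.46; AND[min(a, b)] → w = 0.46
R3 (z=178.1): light=0.24, firm=0.30; AND[min(a, b)] → w = 0.24
R4 (z=34.0): medium=0.15, minor=0.74; AND[min(a, b)] → w = 0.15
Weighted average = (0.24·88.5 + 0.46·188.0 + 0.24·178.1 + 0.15·34.0) / (0.24 + 0.46 + 0.24 + 0.15)
  = 155.5640 / 1.0900 = 142.719

142.719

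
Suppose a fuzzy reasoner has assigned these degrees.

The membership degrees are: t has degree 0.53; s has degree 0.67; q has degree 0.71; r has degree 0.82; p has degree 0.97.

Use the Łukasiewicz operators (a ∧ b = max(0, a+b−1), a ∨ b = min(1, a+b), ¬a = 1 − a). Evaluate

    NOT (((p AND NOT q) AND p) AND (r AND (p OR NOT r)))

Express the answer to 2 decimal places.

NOT q = 1 − 0.71 = 0.29
p AND NOT q = max(0, a+b−1) on (0.97, 0.29) = 0.26
(p AND NOT q) AND p = max(0, a+b−1) on (0.26, 0.97) = 0.23
NOT r = 1 − 0.82 = 0.18
p OR NOT r = min(1, a+b) on (0.97, 0.18) = 1.00
r AND (p OR NOT r) = max(0, a+b−1) on (0.82, 1.00) = 0.82
((p AND NOT q) AND p) AND (r AND (p OR NOT r)) = max(0, a+b−1) on (0.23, 0.82) = 0.05
NOT (((p AND NOT q) AND p) AND (r AND (p OR NOT r))) = 1 − 0.05 = 0.95

0.95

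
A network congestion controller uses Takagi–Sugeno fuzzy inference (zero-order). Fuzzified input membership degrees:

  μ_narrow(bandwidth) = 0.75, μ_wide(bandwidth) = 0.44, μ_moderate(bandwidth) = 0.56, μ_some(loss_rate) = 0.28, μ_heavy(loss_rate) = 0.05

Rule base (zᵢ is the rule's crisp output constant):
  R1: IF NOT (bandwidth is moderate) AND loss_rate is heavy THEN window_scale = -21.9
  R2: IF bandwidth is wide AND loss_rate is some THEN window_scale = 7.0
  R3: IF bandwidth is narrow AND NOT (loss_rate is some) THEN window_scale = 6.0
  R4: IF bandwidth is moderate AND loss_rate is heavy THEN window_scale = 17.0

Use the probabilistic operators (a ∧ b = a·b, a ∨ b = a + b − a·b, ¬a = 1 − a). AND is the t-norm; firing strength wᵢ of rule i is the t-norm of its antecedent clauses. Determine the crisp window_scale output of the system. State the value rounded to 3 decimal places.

5.744

R1 (z=-21.9): ¬moderate=1−0.56=0.44, heavy=0.05; AND[a·b] → w = 0.0220
R2 (z=7.0): wide=0.44, some=0.28; AND[a·b] → w = 0.1232
R3 (z=6.0): narrow=0.75, ¬some=1−0.28=0.72; AND[a·b] → w = 0.5400
R4 (z=17.0): moderate=0.56, heavy=0.05; AND[a·b] → w = 0.0280
Weighted average = (0.0220·-21.9 + 0.1232·7.0 + 0.5400·6.0 + 0.0280·17.0) / (0.0220 + 0.1232 + 0.5400 + 0.0280)
  = 4.0966 / 0.7132 = 5.744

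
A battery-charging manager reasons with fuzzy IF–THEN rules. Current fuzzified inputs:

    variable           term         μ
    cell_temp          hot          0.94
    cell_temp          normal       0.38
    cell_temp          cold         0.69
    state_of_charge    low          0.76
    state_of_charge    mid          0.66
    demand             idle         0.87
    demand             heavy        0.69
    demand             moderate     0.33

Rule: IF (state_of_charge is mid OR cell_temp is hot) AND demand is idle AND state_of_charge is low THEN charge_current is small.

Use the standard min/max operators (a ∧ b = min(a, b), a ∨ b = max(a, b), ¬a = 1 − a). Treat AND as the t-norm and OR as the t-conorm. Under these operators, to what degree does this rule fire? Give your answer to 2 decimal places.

firing strength: (mid=0.66 OR hot=0.94) = 0.94; AND[min(a, b)] with idle=0.87, low=0.76 → w = 0.76

0.76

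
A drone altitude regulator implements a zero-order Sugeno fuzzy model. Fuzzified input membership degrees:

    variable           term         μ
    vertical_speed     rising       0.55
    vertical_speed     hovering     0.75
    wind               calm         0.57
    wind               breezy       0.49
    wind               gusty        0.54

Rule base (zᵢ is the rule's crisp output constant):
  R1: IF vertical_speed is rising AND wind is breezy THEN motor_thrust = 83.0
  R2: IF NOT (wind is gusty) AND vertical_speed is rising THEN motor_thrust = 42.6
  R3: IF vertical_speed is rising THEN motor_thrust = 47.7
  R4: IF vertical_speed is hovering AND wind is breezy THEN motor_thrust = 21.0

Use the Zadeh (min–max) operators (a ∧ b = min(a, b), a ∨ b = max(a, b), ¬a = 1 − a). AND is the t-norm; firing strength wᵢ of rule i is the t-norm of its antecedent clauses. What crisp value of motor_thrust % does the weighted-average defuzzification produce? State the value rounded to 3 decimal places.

R1 (z=83.0): rising=0.55, breezy=0.49; AND[min(a, b)] → w = 0.49
R2 (z=42.6): ¬gusty=1−0.54=0.46, rising=0.55; AND[min(a, b)] → w = 0.46
R3 (z=47.7): rising=0.55 → w = 0.55
R4 (z=21.0): hovering=0.75, breezy=0.49; AND[min(a, b)] → w = 0.49
Weighted average = (0.49·83.0 + 0.46·42.6 + 0.55·47.7 + 0.49·21.0) / (0.49 + 0.46 + 0.55 + 0.49)
  = 96.7910 / 1.9900 = 48.639

48.639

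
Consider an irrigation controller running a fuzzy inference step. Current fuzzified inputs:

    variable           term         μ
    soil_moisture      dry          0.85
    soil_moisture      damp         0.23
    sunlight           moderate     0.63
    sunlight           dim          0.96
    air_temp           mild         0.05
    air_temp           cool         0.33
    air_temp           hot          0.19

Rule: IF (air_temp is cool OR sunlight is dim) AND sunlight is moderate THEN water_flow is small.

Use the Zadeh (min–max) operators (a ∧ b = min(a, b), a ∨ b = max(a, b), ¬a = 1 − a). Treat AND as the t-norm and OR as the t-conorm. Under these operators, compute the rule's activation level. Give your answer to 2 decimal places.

0.63

firing strength: (cool=0.33 OR dim=0.96) = 0.96; AND[min(a, b)] with moderate=0.63 → w = 0.63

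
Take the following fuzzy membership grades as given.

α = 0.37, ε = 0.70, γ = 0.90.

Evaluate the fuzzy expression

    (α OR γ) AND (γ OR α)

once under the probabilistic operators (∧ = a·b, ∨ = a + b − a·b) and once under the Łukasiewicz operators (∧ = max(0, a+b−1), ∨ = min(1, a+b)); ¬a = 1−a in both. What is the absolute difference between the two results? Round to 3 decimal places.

Under probabilistic:
  α OR γ = a + b − a·b on (0.3700, 0.9000) = 0.9370
  γ OR α = a + b − a·b on (0.9000, 0.3700) = 0.9370
  (α OR γ) AND (γ OR α) = a·b on (0.9370, 0.9370) = 0.8780
  → value = 0.8780
Under Łukasiewicz:
  α OR γ = min(1, a+b) on (0.37, 0.90) = 1.00
  γ OR α = min(1, a+b) on (0.90, 0.37) = 1.00
  (α OR γ) AND (γ OR α) = max(0, a+b−1) on (1.00, 1.00) = 1.00
  → value = 1.0000
|0.8780 − 1.0000| = 0.122

0.122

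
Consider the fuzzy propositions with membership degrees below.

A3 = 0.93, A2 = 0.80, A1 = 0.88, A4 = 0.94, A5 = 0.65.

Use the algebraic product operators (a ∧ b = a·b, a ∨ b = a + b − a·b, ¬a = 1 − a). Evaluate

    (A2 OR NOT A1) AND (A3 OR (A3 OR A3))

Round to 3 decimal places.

NOT A1 = 1 − 0.8800 = 0.1200
A2 OR NOT A1 = a + b − a·b on (0.8000, 0.1200) = 0.8240
A3 OR A3 = a + b − a·b on (0.9300, 0.9300) = 0.9951
A3 OR (A3 OR A3) = a + b − a·b on (0.9300, 0.9951) = 0.9997
(A2 OR NOT A1) AND (A3 OR (A3 OR A3)) = a·b on (0.8240, 0.9997) = 0.8237

0.824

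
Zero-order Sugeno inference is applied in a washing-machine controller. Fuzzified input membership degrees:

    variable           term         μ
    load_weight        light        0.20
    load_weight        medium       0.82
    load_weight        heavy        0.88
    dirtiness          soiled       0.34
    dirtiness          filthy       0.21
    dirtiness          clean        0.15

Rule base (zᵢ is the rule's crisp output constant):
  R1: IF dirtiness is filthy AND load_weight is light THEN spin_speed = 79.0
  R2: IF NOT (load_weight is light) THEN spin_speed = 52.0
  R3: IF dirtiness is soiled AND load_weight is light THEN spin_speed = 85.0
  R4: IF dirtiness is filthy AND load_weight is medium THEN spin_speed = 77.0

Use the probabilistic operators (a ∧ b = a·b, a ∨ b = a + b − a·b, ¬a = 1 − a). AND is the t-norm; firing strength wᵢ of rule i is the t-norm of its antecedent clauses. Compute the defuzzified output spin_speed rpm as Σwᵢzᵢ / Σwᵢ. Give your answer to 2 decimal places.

R1 (z=79.0): filthy=0.21, light=0.20; AND[a·b] → w = 0.0420
R2 (z=52.0): ¬light=1−0.20=0.80 → w = 0.8000
R3 (z=85.0): soiled=0.34, light=0.20; AND[a·b] → w = 0.0680
R4 (z=77.0): filthy=0.21, medium=0.82; AND[a·b] → w = 0.1722
Weighted average = (0.0420·79.0 + 0.8000·52.0 + 0.0680·85.0 + 0.1722·77.0) / (0.0420 + 0.8000 + 0.0680 + 0.1722)
  = 63.9574 / 1.0822 = 59.10

59.10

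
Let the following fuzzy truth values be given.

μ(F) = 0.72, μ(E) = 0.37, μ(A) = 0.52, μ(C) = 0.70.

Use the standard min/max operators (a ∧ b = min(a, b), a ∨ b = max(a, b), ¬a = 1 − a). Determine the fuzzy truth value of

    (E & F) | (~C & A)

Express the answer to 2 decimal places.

E & F = min(a, b) on (0.37, 0.72) = 0.37
~C = 1 − 0.70 = 0.30
~C & A = min(a, b) on (0.30, 0.52) = 0.30
(E & F) | (~C & A) = max(a, b) on (0.37, 0.30) = 0.37

0.37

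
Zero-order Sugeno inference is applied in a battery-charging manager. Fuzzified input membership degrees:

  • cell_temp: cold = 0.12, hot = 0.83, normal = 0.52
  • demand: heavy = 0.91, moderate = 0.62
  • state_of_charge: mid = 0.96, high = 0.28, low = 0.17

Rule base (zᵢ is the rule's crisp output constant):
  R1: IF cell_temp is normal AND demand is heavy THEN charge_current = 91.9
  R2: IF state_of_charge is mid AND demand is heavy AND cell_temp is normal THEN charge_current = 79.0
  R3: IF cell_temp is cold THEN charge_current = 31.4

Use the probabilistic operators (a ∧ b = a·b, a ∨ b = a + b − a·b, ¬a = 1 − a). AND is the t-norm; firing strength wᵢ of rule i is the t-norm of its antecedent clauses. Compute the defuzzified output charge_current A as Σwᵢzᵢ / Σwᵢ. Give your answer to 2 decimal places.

79.37

R1 (z=91.9): normal=0.52, heavy=0.91; AND[a·b] → w = 0.4732
R2 (z=79.0): mid=0.96, heavy=0.91, normal=0.52; AND[a·b] → w = 0.4543
R3 (z=31.4): cold=0.12 → w = 0.1200
Weighted average = (0.4732·91.9 + 0.4543·79.0 + 0.1200·31.4) / (0.4732 + 0.4543 + 0.1200)
  = 83.1426 / 1.0475 = 79.37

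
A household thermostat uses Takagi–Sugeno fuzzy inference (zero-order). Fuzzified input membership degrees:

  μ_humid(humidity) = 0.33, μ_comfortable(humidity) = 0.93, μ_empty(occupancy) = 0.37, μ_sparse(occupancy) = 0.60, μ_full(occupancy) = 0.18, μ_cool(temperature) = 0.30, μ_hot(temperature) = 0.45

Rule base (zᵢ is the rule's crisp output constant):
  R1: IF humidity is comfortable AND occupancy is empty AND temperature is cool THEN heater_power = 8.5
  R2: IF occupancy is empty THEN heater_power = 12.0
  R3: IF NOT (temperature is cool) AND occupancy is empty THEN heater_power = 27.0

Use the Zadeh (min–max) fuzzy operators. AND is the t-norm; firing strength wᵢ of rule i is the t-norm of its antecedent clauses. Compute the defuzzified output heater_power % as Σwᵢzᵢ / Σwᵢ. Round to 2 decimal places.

16.33

R1 (z=8.5): comfortable=0.93, empty=0.37, cool=0.30; AND[min(a, b)] → w = 0.30
R2 (z=12.0): empty=0.37 → w = 0.37
R3 (z=27.0): ¬cool=1−0.30=0.70, empty=0.37; AND[min(a, b)] → w = 0.37
Weighted average = (0.30·8.5 + 0.37·12.0 + 0.37·27.0) / (0.30 + 0.37 + 0.37)
  = 16.9800 / 1.0400 = 16.33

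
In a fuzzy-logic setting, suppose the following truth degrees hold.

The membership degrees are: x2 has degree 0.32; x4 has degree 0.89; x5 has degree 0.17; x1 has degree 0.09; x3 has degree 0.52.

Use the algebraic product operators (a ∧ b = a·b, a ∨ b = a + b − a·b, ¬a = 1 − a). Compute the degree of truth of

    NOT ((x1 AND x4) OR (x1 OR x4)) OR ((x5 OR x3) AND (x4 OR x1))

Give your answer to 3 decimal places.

x1 AND x4 = a·b on (0.0900, 0.8900) = 0.0801
x1 OR x4 = a + b − a·b on (0.0900, 0.8900) = 0.8999
(x1 AND x4) OR (x1 OR x4) = a + b − a·b on (0.0801, 0.8999) = 0.9079
NOT ((x1 AND x4) OR (x1 OR x4)) = 1 − 0.9079 = 0.0921
x5 OR x3 = a + b − a·b on (0.1700, 0.5200) = 0.6016
x4 OR x1 = a + b − a·b on (0.8900, 0.0900) = 0.8999
(x5 OR x3) AND (x4 OR x1) = a·b on (0.6016, 0.8999) = 0.5414
NOT ((x1 AND x4) OR (x1 OR x4)) OR ((x5 OR x3) AND (x4 OR x1)) = a + b − a·b on (0.0921, 0.5414) = 0.5836

0.584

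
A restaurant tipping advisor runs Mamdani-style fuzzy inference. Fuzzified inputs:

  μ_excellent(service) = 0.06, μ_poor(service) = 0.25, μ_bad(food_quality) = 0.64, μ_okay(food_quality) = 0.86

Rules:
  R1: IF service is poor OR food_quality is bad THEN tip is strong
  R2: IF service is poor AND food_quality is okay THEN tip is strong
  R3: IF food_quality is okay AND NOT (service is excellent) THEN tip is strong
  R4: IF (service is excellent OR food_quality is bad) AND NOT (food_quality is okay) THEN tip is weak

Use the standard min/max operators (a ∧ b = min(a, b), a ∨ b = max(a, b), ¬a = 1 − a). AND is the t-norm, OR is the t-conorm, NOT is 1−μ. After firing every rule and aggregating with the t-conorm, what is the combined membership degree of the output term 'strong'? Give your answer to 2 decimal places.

R1: poor=0.25, bad=0.64; OR[max(a, b)] → w = 0.64
R2: poor=0.25, okay=0.86; AND[min(a, b)] → w = 0.25
R3: okay=0.86, ¬excellent=1−0.06=0.94; AND[min(a, b)] → w = 0.86
R4: (excellent=0.06 OR bad=0.64) = 0.64; AND[min(a, b)] with ¬okay=1−0.86=0.14 → w = 0.14
Rules with consequent 'strong': {R1, R2, R3} → strengths 0.64, 0.25, 0.86
Aggregate via t-conorm [max(a, b)]: 0.86

0.86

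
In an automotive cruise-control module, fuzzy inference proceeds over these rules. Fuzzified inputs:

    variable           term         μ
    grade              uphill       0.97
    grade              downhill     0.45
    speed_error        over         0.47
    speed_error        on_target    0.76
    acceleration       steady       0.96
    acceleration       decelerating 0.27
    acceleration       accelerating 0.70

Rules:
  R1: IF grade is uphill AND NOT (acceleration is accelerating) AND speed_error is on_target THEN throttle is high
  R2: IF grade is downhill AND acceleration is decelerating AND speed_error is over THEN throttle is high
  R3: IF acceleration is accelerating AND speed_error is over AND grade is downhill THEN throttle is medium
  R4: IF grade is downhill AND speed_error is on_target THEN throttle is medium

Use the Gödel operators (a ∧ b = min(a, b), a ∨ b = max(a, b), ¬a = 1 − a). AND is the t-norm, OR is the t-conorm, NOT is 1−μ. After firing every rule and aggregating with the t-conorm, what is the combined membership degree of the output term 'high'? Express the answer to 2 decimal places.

0.30

R1: uphill=0.97, ¬accelerating=1−0.70=0.30, on_target=0.76; AND[min(a, b)] → w = 0.30
R2: downhill=0.45, decelerating=0.27, over=0.47; AND[min(a, b)] → w = 0.27
R3: accelerating=0.70, over=0.47, downhill=0.45; AND[min(a, b)] → w = 0.45
R4: downhill=0.45, on_target=0.76; AND[min(a, b)] → w = 0.45
Rules with consequent 'high': {R1, R2} → strengths 0.30, 0.27
Aggregate via t-conorm [max(a, b)]: 0.30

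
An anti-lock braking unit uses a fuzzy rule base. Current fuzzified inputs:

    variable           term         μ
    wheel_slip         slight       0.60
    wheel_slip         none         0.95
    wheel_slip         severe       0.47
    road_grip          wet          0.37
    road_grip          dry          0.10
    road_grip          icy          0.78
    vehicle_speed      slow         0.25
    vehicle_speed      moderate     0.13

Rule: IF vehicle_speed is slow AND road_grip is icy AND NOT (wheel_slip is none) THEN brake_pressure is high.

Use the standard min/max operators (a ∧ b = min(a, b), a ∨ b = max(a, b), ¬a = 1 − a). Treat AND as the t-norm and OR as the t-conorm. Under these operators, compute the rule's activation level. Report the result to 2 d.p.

0.05

firing strength: slow=0.25, icy=0.78, ¬none=1−0.95=0.05; AND[min(a, b)] → w = 0.05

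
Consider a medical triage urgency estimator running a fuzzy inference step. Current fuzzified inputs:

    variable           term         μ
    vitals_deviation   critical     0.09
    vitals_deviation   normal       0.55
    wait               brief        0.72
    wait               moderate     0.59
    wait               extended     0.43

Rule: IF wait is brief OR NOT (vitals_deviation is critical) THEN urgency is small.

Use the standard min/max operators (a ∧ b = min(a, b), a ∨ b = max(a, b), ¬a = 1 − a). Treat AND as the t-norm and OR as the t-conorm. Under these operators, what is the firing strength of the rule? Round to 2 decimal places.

firing strength: brief=0.72, ¬critical=1−0.09=0.91; OR[max(a, b)] → w = 0.91

0.91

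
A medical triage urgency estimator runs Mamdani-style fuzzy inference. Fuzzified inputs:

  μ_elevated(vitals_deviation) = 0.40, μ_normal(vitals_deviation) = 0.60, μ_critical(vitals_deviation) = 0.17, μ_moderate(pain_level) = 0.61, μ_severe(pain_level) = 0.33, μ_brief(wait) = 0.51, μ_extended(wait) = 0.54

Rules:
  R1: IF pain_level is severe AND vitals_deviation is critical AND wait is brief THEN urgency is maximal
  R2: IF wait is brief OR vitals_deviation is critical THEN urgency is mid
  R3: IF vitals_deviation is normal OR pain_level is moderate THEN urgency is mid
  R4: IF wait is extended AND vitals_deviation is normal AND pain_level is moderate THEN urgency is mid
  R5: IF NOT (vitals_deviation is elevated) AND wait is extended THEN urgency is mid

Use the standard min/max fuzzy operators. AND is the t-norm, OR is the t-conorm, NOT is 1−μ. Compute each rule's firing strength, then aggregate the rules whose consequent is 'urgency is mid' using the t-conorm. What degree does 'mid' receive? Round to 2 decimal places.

0.61

R1: severe=0.33, critical=0.17, brief=0.51; AND[min(a, b)] → w = 0.17
R2: brief=0.51, critical=0.17; OR[max(a, b)] → w = 0.51
R3: normal=0.60, moderate=0.61; OR[max(a, b)] → w = 0.61
R4: extended=0.54, normal=0.60, moderate=0.61; AND[min(a, b)] → w = 0.54
R5: ¬elevated=1−0.40=0.60, extended=0.54; AND[min(a, b)] → w = 0.54
Rules with consequent 'mid': {R2, R3, R4, R5} → strengths 0.51, 0.61, 0.54, 0.54
Aggregate via t-conorm [max(a, b)]: 0.61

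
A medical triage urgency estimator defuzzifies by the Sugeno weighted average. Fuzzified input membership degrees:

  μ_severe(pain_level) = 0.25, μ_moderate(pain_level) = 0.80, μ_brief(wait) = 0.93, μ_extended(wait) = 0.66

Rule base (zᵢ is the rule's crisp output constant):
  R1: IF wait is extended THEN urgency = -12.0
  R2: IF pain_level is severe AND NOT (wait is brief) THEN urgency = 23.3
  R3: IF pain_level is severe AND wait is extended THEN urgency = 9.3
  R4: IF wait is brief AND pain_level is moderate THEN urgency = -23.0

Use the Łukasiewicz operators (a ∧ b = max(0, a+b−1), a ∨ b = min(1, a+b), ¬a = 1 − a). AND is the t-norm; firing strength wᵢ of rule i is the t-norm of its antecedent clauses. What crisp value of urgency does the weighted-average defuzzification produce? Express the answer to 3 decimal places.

R1 (z=-12.0): extended=0.66 → w = 0.66
R2 (z=23.3): severe=0.25, ¬brief=1−0.93=0.07; AND[max(0, a+b−1)] → w = 0.00
R3 (z=9.3): severe=0.25, extended=0.66; AND[max(0, a+b−1)] → w = 0.00
R4 (z=-23.0): brief=0.93, moderate=0.80; AND[max(0, a+b−1)] → w = 0.73
Weighted average = (0.66·-12.0 + 0.00·23.3 + 0.00·9.3 + 0.73·-23.0) / (0.66 + 0.00 + 0.00 + 0.73)
  = -24.7100 / 1.3900 = -17.777

-17.777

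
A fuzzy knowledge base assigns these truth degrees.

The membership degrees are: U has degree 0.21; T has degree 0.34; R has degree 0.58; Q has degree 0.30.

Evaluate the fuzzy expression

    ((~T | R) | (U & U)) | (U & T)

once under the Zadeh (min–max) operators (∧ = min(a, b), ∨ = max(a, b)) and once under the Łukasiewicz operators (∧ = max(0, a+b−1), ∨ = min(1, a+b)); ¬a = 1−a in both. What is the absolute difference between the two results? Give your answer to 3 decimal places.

0.340

Under Zadeh (min–max):
  ~T = 1 − 0.34 = 0.66
  ~T | R = max(a, b) on (0.66, 0.58) = 0.66
  U & U = min(a, b) on (0.21, 0.21) = 0.21
  (~T | R) | (U & U) = max(a, b) on (0.66, 0.21) = 0.66
  U & T = min(a, b) on (0.21, 0.34) = 0.21
  ((~T | R) | (U & U)) | (U & T) = max(a, b) on (0.66, 0.21) = 0.66
  → value = 0.6600
Under Łukasiewicz:
  ~T = 1 − 0.34 = 0.66
  ~T | R = min(1, a+b) on (0.66, 0.58) = 1.00
  U & U = max(0, a+b−1) on (0.21, 0.21) = 0.00
  (~T | R) | (U & U) = min(1, a+b) on (1.00, 0.00) = 1.00
  U & T = max(0, a+b−1) on (0.21, 0.34) = 0.00
  ((~T | R) | (U & U)) | (U & T) = min(1, a+b) on (1.00, 0.00) = 1.00
  → value = 1.0000
|0.6600 − 1.0000| = 0.340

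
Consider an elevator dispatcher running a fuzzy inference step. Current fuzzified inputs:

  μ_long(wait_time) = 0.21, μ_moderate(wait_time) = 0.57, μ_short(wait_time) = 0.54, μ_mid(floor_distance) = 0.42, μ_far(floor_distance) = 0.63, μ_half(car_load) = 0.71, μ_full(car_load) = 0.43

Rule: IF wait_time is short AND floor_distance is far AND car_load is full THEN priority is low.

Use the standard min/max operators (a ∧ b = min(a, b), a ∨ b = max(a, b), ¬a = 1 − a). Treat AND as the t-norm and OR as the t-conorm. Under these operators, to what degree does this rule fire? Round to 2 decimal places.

0.43

firing strength: short=0.54, far=0.63, full=0.43; AND[min(a, b)] → w = 0.43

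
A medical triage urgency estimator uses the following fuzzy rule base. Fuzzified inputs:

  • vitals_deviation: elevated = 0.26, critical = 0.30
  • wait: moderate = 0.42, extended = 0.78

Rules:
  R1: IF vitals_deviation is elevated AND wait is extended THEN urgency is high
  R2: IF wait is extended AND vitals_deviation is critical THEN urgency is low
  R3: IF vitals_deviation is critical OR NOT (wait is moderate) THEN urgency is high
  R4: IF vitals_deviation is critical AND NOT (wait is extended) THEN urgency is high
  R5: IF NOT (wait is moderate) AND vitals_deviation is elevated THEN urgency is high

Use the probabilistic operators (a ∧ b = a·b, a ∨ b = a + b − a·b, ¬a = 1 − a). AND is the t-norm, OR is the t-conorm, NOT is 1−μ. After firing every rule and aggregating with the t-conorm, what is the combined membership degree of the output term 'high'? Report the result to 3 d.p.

R1: elevated=0.26, extended=0.78; AND[a·b] → w = 0.2028
R2: extended=0.78, critical=0.30; AND[a·b] → w = 0.2340
R3: critical=0.30, ¬moderate=1−0.42=0.58; OR[a + b − a·b] → w = 0.7060
R4: critical=0.30, ¬extended=1−0.78=0.22; AND[a·b] → w = 0.0660
R5: ¬moderate=1−0.42=0.58, elevated=0.26; AND[a·b] → w = 0.1508
Rules with consequent 'high': {R1, R3, R4, R5} → strengths 0.2028, 0.7060, 0.0660, 0.1508
Aggregate via t-conorm [a + b − a·b]: 0.8141

0.814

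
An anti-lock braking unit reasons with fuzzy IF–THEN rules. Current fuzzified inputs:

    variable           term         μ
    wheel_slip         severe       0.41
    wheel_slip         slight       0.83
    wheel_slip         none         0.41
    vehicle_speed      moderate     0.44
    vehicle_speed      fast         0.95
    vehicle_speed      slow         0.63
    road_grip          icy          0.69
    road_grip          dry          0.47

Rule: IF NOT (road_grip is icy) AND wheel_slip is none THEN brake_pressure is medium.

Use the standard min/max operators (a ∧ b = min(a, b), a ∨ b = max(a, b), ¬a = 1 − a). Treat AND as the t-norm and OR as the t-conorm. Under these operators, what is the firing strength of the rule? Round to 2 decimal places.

firing strength: ¬icy=1−0.69=0.31, none=0.41; AND[min(a, b)] → w = 0.31

0.31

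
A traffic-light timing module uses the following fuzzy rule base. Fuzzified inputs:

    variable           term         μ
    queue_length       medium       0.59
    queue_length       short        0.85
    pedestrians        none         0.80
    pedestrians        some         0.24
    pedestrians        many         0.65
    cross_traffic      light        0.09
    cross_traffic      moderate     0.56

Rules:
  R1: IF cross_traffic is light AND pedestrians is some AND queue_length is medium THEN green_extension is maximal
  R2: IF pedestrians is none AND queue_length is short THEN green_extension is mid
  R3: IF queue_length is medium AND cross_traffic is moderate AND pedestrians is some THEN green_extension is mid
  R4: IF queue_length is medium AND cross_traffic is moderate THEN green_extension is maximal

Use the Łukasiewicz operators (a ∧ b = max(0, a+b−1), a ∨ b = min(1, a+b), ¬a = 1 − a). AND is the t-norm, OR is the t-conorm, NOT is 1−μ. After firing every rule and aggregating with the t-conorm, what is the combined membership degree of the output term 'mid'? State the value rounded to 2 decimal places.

0.65

R1: light=0.09, some=0.24, medium=0.59; AND[max(0, a+b−1)] → w = 0.00
R2: none=0.80, short=0.85; AND[max(0, a+b−1)] → w = 0.65
R3: medium=0.59, moderate=0.56, some=0.24; AND[max(0, a+b−1)] → w = 0.00
R4: medium=0.59, moderate=0.56; AND[max(0, a+b−1)] → w = 0.15
Rules with consequent 'mid': {R2, R3} → strengths 0.65, 0.00
Aggregate via t-conorm [min(1, a+b)]: 0.65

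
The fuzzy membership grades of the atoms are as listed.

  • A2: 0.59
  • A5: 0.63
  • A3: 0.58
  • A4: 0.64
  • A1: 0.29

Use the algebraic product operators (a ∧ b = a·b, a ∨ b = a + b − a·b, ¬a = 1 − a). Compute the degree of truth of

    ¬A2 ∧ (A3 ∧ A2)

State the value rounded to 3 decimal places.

0.140

¬A2 = 1 − 0.5900 = 0.4100
A3 ∧ A2 = a·b on (0.5800, 0.5900) = 0.3422
¬A2 ∧ (A3 ∧ A2) = a·b on (0.4100, 0.3422) = 0.1403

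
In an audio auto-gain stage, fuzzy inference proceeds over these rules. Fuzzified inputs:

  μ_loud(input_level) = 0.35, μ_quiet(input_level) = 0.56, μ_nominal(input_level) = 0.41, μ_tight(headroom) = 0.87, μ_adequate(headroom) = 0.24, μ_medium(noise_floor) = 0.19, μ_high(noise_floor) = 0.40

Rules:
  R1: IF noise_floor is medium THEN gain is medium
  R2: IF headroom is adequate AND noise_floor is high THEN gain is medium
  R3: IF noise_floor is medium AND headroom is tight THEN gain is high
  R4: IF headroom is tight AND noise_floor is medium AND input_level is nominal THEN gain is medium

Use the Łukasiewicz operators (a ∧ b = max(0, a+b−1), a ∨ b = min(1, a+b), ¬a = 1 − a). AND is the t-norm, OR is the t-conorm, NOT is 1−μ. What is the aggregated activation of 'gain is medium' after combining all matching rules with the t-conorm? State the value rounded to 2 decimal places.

R1: medium=0.19 → w = 0.19
R2: adequate=0.24, high=0.40; AND[max(0, a+b−1)] → w = 0.00
R3: medium=0.19, tight=0.87; AND[max(0, a+b−1)] → w = 0.06
R4: tight=0.87, medium=0.19, nominal=0.41; AND[max(0, a+b−1)] → w = 0.00
Rules with consequent 'medium': {R1, R2, R4} → strengths 0.19, 0.00, 0.00
Aggregate via t-conorm [min(1, a+b)]: 0.19

0.19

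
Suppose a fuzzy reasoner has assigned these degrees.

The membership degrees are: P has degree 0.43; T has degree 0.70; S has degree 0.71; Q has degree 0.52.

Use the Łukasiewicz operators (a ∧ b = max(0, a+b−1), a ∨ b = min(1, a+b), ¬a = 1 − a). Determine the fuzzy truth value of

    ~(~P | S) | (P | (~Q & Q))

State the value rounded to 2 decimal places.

~P = 1 − 0.43 = 0.57
~P | S = min(1, a+b) on (0.57, 0.71) = 1.00
~(~P | S) = 1 − 1.00 = 0.00
~Q = 1 − 0.52 = 0.48
~Q & Q = max(0, a+b−1) on (0.48, 0.52) = 0.00
P | (~Q & Q) = min(1, a+b) on (0.43, 0.00) = 0.43
~(~P | S) | (P | (~Q & Q)) = min(1, a+b) on (0.00, 0.43) = 0.43

0.43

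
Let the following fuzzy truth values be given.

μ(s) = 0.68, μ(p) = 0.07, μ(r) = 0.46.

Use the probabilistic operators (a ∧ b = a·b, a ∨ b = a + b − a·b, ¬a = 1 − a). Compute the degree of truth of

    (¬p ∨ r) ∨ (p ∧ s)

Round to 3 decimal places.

¬p = 1 − 0.0700 = 0.9300
¬p ∨ r = a + b − a·b on (0.9300, 0.4600) = 0.9622
p ∧ s = a·b on (0.0700, 0.6800) = 0.0476
(¬p ∨ r) ∨ (p ∧ s) = a + b − a·b on (0.9622, 0.0476) = 0.9640

0.964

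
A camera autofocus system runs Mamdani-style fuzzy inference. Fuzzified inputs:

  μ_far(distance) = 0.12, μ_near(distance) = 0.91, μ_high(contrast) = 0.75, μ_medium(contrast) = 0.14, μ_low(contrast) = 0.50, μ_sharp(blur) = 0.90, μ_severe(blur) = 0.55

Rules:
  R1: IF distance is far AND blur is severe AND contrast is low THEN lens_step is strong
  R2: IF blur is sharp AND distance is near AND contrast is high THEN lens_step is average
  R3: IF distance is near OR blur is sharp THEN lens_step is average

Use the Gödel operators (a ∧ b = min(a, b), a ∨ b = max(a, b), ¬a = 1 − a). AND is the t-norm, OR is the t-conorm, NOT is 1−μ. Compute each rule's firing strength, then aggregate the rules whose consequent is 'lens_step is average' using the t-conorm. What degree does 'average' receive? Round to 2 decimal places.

R1: far=0.12, severe=0.55, low=0.50; AND[min(a, b)] → w = 0.12
R2: sharp=0.90, near=0.91, high=0.75; AND[min(a, b)] → w = 0.75
R3: near=0.91, sharp=0.90; OR[max(a, b)] → w = 0.91
Rules with consequent 'average': {R2, R3} → strengths 0.75, 0.91
Aggregate via t-conorm [max(a, b)]: 0.91

0.91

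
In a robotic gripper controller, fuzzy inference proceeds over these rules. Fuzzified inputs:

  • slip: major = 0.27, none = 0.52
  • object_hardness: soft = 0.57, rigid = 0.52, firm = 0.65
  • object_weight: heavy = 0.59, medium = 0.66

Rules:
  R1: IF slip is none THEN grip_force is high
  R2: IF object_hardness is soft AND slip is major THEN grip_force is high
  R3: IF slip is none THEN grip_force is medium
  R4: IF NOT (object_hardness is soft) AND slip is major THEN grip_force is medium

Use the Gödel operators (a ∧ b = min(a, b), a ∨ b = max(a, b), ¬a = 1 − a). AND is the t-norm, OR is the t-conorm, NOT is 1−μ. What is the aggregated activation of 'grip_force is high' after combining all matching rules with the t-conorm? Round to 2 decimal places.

0.52

R1: none=0.52 → w = 0.52
R2: soft=0.57, major=0.27; AND[min(a, b)] → w = 0.27
R3: none=0.52 → w = 0.52
R4: ¬soft=1−0.57=0.43, major=0.27; AND[min(a, b)] → w = 0.27
Rules with consequent 'high': {R1, R2} → strengths 0.52, 0.27
Aggregate via t-conorm [max(a, b)]: 0.52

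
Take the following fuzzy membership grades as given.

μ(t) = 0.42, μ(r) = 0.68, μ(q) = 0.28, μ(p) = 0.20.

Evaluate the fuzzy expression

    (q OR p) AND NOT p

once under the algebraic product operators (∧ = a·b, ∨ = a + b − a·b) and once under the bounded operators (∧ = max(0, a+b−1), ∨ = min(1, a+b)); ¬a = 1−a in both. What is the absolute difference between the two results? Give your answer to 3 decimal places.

0.059

Under algebraic product:
  q OR p = a + b − a·b on (0.2800, 0.2000) = 0.4240
  NOT p = 1 − 0.2000 = 0.8000
  (q OR p) AND NOT p = a·b on (0.4240, 0.8000) = 0.3392
  → value = 0.3392
Under bounded:
  q OR p = min(1, a+b) on (0.28, 0.20) = 0.48
  NOT p = 1 − 0.20 = 0.80
  (q OR p) AND NOT p = max(0, a+b−1) on (0.48, 0.80) = 0.28
  → value = 0.2800
|0.3392 − 0.2800| = 0.059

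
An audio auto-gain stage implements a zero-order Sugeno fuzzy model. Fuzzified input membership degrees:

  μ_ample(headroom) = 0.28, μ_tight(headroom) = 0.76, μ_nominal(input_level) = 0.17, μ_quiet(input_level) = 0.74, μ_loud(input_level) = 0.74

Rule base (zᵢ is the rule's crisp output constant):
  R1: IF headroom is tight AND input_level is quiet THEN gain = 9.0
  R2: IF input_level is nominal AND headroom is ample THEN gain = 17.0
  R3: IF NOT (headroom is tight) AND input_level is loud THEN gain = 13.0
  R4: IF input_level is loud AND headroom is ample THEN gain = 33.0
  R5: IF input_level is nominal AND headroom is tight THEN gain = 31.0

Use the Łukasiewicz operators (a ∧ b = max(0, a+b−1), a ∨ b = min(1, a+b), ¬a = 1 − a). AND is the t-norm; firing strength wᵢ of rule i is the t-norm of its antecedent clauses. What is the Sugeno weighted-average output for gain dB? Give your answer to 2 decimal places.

R1 (z=9.0): tight=0.76, quiet=0.74; AND[max(0, a+b−1)] → w = 0.50
R2 (z=17.0): nominal=0.17, ample=0.28; AND[max(0, a+b−1)] → w = 0.00
R3 (z=13.0): ¬tight=1−0.76=0.24, loud=0.74; AND[max(0, a+b−1)] → w = 0.00
R4 (z=33.0): loud=0.74, ample=0.28; AND[max(0, a+b−1)] → w = 0.02
R5 (z=31.0): nominal=0.17, tight=0.76; AND[max(0, a+b−1)] → w = 0.00
Weighted average = (0.50·9.0 + 0.00·17.0 + 0.00·13.0 + 0.02·33.0 + 0.00·31.0) / (0.50 + 0.00 + 0.00 + 0.02 + 0.00)
  = 5.1600 / 0.5200 = 9.92

9.92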